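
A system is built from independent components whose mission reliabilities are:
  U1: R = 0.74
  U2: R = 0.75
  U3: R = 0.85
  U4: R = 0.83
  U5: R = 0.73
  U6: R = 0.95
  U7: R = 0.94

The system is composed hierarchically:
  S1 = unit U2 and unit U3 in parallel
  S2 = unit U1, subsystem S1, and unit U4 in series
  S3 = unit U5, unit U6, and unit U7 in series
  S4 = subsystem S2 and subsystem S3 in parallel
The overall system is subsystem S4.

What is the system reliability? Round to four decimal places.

0.8577

Parallel (U2 and U3): 1 − (1 − 0.750000)(1 − 0.850000) = 0.962500
Series (U1, [0.962500], and U4): 0.740000 × 0.962500 × 0.830000 = 0.591168
Series (U5, U6, and U7): 0.730000 × 0.950000 × 0.940000 = 0.651890
Parallel ([0.591168] and [0.651890]): 1 − (1 − 0.591168)(1 − 0.651890) = 0.8577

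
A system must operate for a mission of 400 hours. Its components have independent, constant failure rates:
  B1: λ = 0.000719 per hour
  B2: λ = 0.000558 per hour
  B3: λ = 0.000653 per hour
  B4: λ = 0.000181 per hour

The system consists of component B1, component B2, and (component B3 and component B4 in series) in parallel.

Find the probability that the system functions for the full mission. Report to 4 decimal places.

0.9858

R(B1) = exp(−0.000719 × 400) = 0.750062
R(B2) = exp(−0.000558 × 400) = 0.799955
R(B3) = exp(−0.000653 × 400) = 0.770127
R(B4) = exp(−0.000181 × 400) = 0.930159
Series (B3 and B4): 0.770127 × 0.930159 = 0.716341
Parallel (B1, B2, and [0.716341]): 1 − (1 − 0.750062)(1 − 0.799955)(1 − 0.716341) = 0.9858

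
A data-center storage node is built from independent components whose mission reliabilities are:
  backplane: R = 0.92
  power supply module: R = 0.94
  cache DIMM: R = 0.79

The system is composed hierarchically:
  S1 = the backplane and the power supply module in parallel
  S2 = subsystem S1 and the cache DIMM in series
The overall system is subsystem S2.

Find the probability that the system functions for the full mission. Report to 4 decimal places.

0.7862

Parallel (backplane and power supply module): 1 − (1 − 0.920000)(1 − 0.940000) = 0.995200
Series ([0.995200] and cache DIMM): 0.995200 × 0.790000 = 0.7862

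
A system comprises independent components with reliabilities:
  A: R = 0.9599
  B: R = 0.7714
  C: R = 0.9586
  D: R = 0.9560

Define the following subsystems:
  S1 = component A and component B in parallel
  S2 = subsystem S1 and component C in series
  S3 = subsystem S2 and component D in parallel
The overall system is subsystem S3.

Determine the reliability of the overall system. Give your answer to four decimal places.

0.9978

Parallel (A and B): 1 − (1 − 0.959900)(1 − 0.771400) = 0.990833
Series ([0.990833] and C): 0.990833 × 0.958600 = 0.949813
Parallel ([0.949813] and D): 1 − (1 − 0.949813)(1 − 0.956000) = 0.9978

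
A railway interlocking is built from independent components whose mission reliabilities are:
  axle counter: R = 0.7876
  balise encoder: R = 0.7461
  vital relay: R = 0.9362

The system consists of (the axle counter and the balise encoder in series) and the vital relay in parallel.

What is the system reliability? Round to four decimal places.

0.9737

Series (axle counter and balise encoder): 0.787600 × 0.746100 = 0.587628
Parallel ([0.587628] and vital relay): 1 − (1 − 0.587628)(1 − 0.936200) = 0.9737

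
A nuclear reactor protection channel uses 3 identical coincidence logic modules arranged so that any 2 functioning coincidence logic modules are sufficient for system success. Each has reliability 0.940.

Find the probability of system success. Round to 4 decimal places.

0.9896

R = Σ_{i=2}^{3} C(3,i) p^i (1−p)^{3−i} with p = 0.940
C(3,2)·0.940^2·0.060^1 = 0.159048
C(3,3)·0.940^3·0.060^0 = 0.830584
Sum = 0.9896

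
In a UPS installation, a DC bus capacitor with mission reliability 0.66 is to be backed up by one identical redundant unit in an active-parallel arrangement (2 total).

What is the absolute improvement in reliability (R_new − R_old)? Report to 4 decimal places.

R_before = 0.66
R_after = 1 − (1 − 0.66)^2 = 0.8844
ΔR = 0.8844 − 0.66 = 0.2244

0.2244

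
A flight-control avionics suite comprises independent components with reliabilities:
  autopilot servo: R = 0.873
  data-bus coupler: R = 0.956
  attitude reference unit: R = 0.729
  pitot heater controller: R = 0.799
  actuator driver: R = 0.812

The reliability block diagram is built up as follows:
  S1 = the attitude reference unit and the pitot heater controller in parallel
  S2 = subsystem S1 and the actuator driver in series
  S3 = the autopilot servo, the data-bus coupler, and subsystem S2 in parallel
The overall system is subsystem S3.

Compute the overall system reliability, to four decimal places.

0.9987

Parallel (attitude reference unit and pitot heater controller): 1 − (1 − 0.729000)(1 − 0.799000) = 0.945529
Series ([0.945529] and actuator driver): 0.945529 × 0.812000 = 0.767770
Parallel (autopilot servo, data-bus coupler, and [0.767770]): 1 − (1 − 0.873000)(1 − 0.956000)(1 − 0.767770) = 0.9987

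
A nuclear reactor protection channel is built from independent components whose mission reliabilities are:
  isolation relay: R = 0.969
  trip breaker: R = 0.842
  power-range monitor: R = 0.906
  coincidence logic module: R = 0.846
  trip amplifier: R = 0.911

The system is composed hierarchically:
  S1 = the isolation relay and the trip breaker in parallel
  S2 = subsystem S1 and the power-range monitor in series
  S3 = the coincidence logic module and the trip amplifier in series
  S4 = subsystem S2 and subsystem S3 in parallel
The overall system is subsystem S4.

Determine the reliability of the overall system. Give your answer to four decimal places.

0.9774

Parallel (isolation relay and trip breaker): 1 − (1 − 0.969000)(1 − 0.842000) = 0.995102
Series ([0.995102] and power-range monitor): 0.995102 × 0.906000 = 0.901562
Series (coincidence logic module and trip amplifier): 0.846000 × 0.911000 = 0.770706
Parallel ([0.901562] and [0.770706]): 1 − (1 − 0.901562)(1 − 0.770706) = 0.9774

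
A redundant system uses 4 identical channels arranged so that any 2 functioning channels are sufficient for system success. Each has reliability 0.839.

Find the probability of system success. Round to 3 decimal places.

0.985

R = Σ_{i=2}^{4} C(4,i) p^i (1−p)^{4−i} with p = 0.839
C(4,2)·0.839^2·0.161^2 = 0.10948
C(4,3)·0.839^3·0.161^1 = 0.38034
C(4,4)·0.839^4·0.161^0 = 0.49550
Sum = 0.985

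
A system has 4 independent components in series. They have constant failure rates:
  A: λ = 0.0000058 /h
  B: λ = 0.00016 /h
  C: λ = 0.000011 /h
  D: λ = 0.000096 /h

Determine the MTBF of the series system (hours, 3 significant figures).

3670

Series of exponential components: λ_sys = Σ λ_i
λ_sys = 0.0000058 + 0.00016 + 0.000011 + 0.000096 = 2.7280e-04 /h
MTBF = 1 / λ_sys = 3670 h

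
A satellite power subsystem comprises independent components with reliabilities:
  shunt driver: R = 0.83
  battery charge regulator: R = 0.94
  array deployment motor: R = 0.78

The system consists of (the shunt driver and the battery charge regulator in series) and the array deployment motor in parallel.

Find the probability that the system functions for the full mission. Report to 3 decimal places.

0.952

Series (shunt driver and battery charge regulator): 0.83000 × 0.94000 = 0.78020
Parallel ([0.78020] and array deployment motor): 1 − (1 − 0.78020)(1 − 0.78000) = 0.952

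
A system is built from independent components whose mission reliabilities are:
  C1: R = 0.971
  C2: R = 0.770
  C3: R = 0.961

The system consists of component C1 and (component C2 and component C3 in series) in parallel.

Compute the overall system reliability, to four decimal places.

Series (C2 and C3): 0.770000 × 0.961000 = 0.739970
Parallel (C1 and [0.739970]): 1 − (1 − 0.971000)(1 − 0.739970) = 0.9925

0.9925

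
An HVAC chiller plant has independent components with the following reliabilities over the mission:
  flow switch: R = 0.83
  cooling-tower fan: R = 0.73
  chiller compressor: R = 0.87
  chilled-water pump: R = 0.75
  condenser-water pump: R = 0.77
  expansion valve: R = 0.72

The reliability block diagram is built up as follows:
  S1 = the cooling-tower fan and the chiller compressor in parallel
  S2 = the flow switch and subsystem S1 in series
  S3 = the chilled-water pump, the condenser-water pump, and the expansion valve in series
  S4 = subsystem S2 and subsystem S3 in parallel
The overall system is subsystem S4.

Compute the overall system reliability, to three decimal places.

0.884

Parallel (cooling-tower fan and chiller compressor): 1 − (1 − 0.73000)(1 − 0.87000) = 0.96490
Series (flow switch and [0.96490]): 0.83000 × 0.96490 = 0.80087
Series (chilled-water pump, condenser-water pump, and expansion valve): 0.75000 × 0.77000 × 0.72000 = 0.41580
Parallel ([0.80087] and [0.41580]): 1 − (1 − 0.80087)(1 − 0.41580) = 0.884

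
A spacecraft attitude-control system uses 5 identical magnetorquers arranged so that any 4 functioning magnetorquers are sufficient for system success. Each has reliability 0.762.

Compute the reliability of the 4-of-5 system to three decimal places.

R = Σ_{i=4}^{5} C(5,i) p^i (1−p)^{5−i} with p = 0.762
C(5,4)·0.762^4·0.238^1 = 0.40121
C(5,5)·0.762^5·0.238^0 = 0.25691
Sum = 0.658

0.658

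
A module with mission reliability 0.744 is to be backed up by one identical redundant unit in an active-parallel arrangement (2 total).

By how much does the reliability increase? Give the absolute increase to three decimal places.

0.190

R_before = 0.744
R_after = 1 − (1 − 0.744)^2 = 0.934
ΔR = 0.934 − 0.744 = 0.190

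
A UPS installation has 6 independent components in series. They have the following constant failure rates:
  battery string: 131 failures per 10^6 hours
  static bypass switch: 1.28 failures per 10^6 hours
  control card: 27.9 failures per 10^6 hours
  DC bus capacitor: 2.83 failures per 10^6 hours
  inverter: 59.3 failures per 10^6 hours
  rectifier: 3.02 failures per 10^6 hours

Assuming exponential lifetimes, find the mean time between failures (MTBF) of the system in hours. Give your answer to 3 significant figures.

Series of exponential components: λ_sys = Σ λ_i
λ_sys = 0.000131 + 0.00000128 + 0.0000279 + 0.00000283 + 0.0000593 + 0.00000302 = 2.2533e-04 /h
MTBF = 1 / λ_sys = 4440 h

4440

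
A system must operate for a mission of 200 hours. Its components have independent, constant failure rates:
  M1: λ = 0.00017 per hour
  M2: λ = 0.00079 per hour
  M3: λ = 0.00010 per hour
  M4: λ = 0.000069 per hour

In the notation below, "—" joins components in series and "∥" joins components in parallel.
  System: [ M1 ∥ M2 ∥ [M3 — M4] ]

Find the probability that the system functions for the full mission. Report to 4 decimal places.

0.9998

R(M1) = exp(−0.00017 × 200) = 0.966572
R(M2) = exp(−0.00079 × 200) = 0.853850
R(M3) = exp(−0.00010 × 200) = 0.980199
R(M4) = exp(−0.000069 × 200) = 0.986295
Series (M3 and M4): 0.980199 × 0.986295 = 0.966765
Parallel (M1, M2, and [0.966765]): 1 − (1 − 0.966572)(1 − 0.853850)(1 − 0.966765) = 0.9998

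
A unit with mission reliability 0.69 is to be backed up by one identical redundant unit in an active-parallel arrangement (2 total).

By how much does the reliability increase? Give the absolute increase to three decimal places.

R_before = 0.69
R_after = 1 − (1 − 0.69)^2 = 0.904
ΔR = 0.904 − 0.69 = 0.214

0.214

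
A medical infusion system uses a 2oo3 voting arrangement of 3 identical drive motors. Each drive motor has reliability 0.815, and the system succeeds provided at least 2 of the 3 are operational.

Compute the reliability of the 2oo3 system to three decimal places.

0.910

R = Σ_{i=2}^{3} C(3,i) p^i (1−p)^{3−i} with p = 0.815
C(3,2)·0.815^2·0.185^1 = 0.36864
C(3,3)·0.815^3·0.185^0 = 0.54134
Sum = 0.910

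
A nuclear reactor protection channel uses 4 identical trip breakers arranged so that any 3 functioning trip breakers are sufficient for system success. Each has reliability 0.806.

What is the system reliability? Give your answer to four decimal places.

R = Σ_{i=3}^{4} C(4,i) p^i (1−p)^{4−i} with p = 0.806
C(4,3)·0.806^3·0.194^1 = 0.406319
C(4,4)·0.806^4·0.194^0 = 0.422027
Sum = 0.8283

0.8283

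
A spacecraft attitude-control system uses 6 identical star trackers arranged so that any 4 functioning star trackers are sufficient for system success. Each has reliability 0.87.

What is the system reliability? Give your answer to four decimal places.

R = Σ_{i=4}^{6} C(6,i) p^i (1−p)^{6−i} with p = 0.87
C(6,4)·0.87^4·0.13^2 = 0.145230
C(6,5)·0.87^5·0.13^1 = 0.388768
C(6,6)·0.87^6·0.13^0 = 0.433626
Sum = 0.9676

0.9676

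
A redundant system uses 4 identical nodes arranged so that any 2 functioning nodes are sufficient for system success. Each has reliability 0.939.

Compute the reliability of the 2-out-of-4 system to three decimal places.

0.999

R = Σ_{i=2}^{4} C(4,i) p^i (1−p)^{4−i} with p = 0.939
C(4,2)·0.939^2·0.061^2 = 0.01969
C(4,3)·0.939^3·0.061^1 = 0.20202
C(4,4)·0.939^4·0.061^0 = 0.77743
Sum = 0.999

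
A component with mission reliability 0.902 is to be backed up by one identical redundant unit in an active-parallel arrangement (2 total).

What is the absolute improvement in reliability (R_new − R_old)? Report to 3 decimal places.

0.088

R_before = 0.902
R_after = 1 − (1 − 0.902)^2 = 0.990
ΔR = 0.990 − 0.902 = 0.088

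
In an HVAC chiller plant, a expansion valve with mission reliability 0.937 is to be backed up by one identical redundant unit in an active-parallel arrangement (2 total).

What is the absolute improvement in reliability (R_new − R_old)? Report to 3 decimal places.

R_before = 0.937
R_after = 1 − (1 − 0.937)^2 = 0.996
ΔR = 0.996 − 0.937 = 0.059

0.059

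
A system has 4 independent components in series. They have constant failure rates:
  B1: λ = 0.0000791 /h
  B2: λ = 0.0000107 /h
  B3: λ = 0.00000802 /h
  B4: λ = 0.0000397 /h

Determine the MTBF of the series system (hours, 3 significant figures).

7270

Series of exponential components: λ_sys = Σ λ_i
λ_sys = 0.0000791 + 0.0000107 + 0.00000802 + 0.0000397 = 1.3752e-04 /h
MTBF = 1 / λ_sys = 7270 h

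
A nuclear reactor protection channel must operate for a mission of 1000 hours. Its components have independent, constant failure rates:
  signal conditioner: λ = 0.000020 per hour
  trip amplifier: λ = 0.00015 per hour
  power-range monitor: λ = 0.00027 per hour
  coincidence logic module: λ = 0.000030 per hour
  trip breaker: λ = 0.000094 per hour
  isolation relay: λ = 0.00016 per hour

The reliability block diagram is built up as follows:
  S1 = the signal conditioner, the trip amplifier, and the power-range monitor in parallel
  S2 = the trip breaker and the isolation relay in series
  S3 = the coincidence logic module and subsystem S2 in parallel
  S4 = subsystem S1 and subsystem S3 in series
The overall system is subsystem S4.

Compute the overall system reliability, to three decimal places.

0.993

R(signal conditioner) = exp(−0.000020 × 1000) = 0.98020
R(trip amplifier) = exp(−0.00015 × 1000) = 0.86071
R(power-range monitor) = exp(−0.00027 × 1000) = 0.76338
R(coincidence logic module) = exp(−0.000030 × 1000) = 0.97045
R(trip breaker) = exp(−0.000094 × 1000) = 0.91028
R(isolation relay) = exp(−0.00016 × 1000) = 0.85214
Parallel (signal conditioner, trip amplifier, and power-range monitor): 1 − (1 − 0.98020)(1 − 0.86071)(1 − 0.76338) = 0.99935
Series (trip breaker and isolation relay): 0.91028 × 0.85214 = 0.77569
Parallel (coincidence logic module and [0.77569]): 1 − (1 − 0.97045)(1 − 0.77569) = 0.99337
Series ([0.99935] and [0.99337]): 0.99935 × 0.99337 = 0.993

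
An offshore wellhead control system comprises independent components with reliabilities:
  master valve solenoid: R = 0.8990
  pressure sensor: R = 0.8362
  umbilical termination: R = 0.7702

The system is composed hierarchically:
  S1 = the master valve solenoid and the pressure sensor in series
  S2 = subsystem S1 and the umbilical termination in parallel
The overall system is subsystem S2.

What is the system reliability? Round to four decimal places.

Series (master valve solenoid and pressure sensor): 0.899000 × 0.836200 = 0.751744
Parallel ([0.751744] and umbilical termination): 1 − (1 − 0.751744)(1 − 0.770200) = 0.9430

0.9430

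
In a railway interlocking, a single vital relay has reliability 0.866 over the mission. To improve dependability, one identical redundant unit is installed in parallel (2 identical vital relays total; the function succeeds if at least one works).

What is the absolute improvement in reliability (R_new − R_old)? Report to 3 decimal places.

R_before = 0.866
R_after = 1 − (1 − 0.866)^2 = 0.982
ΔR = 0.982 − 0.866 = 0.116

0.116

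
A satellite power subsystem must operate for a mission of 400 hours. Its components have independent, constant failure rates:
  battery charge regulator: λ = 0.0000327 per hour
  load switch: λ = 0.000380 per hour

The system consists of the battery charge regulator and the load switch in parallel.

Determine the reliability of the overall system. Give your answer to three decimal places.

0.998

R(battery charge regulator) = exp(−0.0000327 × 400) = 0.98701
R(load switch) = exp(−0.000380 × 400) = 0.85899
Parallel (battery charge regulator and load switch): 1 − (1 − 0.98701)(1 − 0.85899) = 0.998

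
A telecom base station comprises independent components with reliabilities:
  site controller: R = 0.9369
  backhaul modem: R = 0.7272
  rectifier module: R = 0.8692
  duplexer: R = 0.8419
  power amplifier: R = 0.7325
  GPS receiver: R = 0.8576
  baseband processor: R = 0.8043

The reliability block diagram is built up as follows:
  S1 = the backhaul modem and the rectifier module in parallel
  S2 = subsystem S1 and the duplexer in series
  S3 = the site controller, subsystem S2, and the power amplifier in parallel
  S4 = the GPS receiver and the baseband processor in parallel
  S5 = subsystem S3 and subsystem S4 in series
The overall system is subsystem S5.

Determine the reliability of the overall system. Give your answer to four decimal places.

Parallel (backhaul modem and rectifier module): 1 − (1 − 0.727200)(1 − 0.869200) = 0.964318
Series ([0.964318] and duplexer): 0.964318 × 0.841900 = 0.811859
Parallel (site controller, [0.811859], and power amplifier): 1 − (1 − 0.936900)(1 − 0.811859)(1 − 0.732500) = 0.996824
Parallel (GPS receiver and baseband processor): 1 − (1 − 0.857600)(1 − 0.804300) = 0.972132
Series ([0.996824] and [0.972132]): 0.996824 × 0.972132 = 0.9690

0.9690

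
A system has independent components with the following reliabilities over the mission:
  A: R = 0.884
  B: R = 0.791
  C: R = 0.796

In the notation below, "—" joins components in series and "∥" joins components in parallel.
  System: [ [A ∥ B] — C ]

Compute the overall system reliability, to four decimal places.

0.7767

Parallel (A and B): 1 − (1 − 0.884000)(1 − 0.791000) = 0.975756
Series ([0.975756] and C): 0.975756 × 0.796000 = 0.7767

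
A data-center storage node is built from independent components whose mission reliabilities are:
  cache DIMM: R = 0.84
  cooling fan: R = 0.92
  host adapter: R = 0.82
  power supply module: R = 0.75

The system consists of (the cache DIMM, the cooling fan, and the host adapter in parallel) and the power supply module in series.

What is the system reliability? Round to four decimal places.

0.7483

Parallel (cache DIMM, cooling fan, and host adapter): 1 − (1 − 0.840000)(1 − 0.920000)(1 − 0.820000) = 0.997696
Series ([0.997696] and power supply module): 0.997696 × 0.750000 = 0.7483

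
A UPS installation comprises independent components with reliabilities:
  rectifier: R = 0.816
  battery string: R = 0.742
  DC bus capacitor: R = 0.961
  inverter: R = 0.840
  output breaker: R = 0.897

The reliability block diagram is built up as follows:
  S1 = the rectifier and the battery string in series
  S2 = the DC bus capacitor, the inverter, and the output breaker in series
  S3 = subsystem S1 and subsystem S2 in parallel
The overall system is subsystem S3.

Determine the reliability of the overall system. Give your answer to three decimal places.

0.891

Series (rectifier and battery string): 0.81600 × 0.74200 = 0.60547
Series (DC bus capacitor, inverter, and output breaker): 0.96100 × 0.84000 × 0.89700 = 0.72409
Parallel ([0.60547] and [0.72409]): 1 − (1 − 0.60547)(1 − 0.72409) = 0.891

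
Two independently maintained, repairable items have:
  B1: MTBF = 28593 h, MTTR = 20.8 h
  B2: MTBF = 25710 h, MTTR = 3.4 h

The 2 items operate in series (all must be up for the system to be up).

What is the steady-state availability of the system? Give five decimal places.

A(B1) = MTBF/(MTBF+MTTR) = 28593/(28593+20.8) = 0.999273
A(B2) = MTBF/(MTBF+MTTR) = 25710/(25710+3.4) = 0.999868
Series availability: 0.999273 × 0.999868 = 0.99914

0.99914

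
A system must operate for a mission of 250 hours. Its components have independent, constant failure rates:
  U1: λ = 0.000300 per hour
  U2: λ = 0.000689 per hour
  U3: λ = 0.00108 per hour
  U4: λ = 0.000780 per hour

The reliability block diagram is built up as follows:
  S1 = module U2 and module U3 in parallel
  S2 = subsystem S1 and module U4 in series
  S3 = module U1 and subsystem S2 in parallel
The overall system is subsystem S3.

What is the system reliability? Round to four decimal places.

R(U1) = exp(−0.000300 × 250) = 0.927743
R(U2) = exp(−0.000689 × 250) = 0.841769
R(U3) = exp(−0.00108 × 250) = 0.763379
R(U4) = exp(−0.000780 × 250) = 0.822835
Parallel (U2 and U3): 1 − (1 − 0.841769)(1 − 0.763379) = 0.962559
Series ([0.962559] and U4): 0.962559 × 0.822835 = 0.792027
Parallel (U1 and [0.792027]): 1 − (1 − 0.927743)(1 − 0.792027) = 0.9850

0.9850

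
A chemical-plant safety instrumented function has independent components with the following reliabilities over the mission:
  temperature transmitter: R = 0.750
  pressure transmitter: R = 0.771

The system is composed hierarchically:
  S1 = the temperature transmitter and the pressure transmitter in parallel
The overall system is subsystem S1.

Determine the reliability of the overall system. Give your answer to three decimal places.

Parallel (temperature transmitter and pressure transmitter): 1 − (1 − 0.75000)(1 − 0.77100) = 0.943

0.943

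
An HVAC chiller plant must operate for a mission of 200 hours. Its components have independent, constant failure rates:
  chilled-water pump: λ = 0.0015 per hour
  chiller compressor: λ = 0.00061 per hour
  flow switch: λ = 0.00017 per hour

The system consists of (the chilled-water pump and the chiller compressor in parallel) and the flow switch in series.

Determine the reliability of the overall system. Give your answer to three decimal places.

0.938

R(chilled-water pump) = exp(−0.0015 × 200) = 0.74082
R(chiller compressor) = exp(−0.00061 × 200) = 0.88515
R(flow switch) = exp(−0.00017 × 200) = 0.96657
Parallel (chilled-water pump and chiller compressor): 1 − (1 − 0.74082)(1 − 0.88515) = 0.97023
Series ([0.97023] and flow switch): 0.97023 × 0.96657 = 0.938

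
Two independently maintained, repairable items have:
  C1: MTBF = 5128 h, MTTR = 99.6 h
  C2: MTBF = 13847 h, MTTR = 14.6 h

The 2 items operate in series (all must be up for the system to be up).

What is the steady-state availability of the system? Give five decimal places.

0.97991

A(C1) = MTBF/(MTBF+MTTR) = 5128/(5128+99.6) = 0.980947
A(C2) = MTBF/(MTBF+MTTR) = 13847/(13847+14.6) = 0.998947
Series availability: 0.980947 × 0.998947 = 0.97991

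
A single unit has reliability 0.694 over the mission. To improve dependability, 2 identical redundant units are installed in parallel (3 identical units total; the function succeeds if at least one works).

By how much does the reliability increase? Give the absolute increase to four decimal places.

0.2773

R_before = 0.694
R_after = 1 − (1 − 0.694)^3 = 0.9713
ΔR = 0.9713 − 0.694 = 0.2773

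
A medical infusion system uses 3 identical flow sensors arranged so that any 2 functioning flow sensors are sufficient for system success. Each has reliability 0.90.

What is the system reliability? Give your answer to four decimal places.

R = Σ_{i=2}^{3} C(3,i) p^i (1−p)^{3−i} with p = 0.90
C(3,2)·0.90^2·0.10^1 = 0.243000
C(3,3)·0.90^3·0.10^0 = 0.729000
Sum = 0.9720

0.9720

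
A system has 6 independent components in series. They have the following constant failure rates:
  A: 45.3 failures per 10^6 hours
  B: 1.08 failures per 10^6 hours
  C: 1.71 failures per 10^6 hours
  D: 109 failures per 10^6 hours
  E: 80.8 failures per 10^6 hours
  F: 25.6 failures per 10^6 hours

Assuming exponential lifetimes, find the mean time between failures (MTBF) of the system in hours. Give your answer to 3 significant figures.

Series of exponential components: λ_sys = Σ λ_i
λ_sys = 0.0000453 + 0.00000108 + 0.00000171 + 0.000109 + 0.0000808 + 0.0000256 = 2.6349e-04 /h
MTBF = 1 / λ_sys = 3800 h

3800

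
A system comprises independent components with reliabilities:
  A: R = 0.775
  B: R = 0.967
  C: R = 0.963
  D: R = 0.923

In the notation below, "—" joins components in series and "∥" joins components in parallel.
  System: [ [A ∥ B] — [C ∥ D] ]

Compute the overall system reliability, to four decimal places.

0.9897

Parallel (A and B): 1 − (1 − 0.775000)(1 − 0.967000) = 0.992575
Parallel (C and D): 1 − (1 − 0.963000)(1 − 0.923000) = 0.997151
Series ([0.992575] and [0.997151]): 0.992575 × 0.997151 = 0.9897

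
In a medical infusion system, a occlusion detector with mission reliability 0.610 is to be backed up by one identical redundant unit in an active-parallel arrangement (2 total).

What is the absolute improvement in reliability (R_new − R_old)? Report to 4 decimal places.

0.2379

R_before = 0.610
R_after = 1 − (1 − 0.610)^2 = 0.8479
ΔR = 0.8479 − 0.610 = 0.2379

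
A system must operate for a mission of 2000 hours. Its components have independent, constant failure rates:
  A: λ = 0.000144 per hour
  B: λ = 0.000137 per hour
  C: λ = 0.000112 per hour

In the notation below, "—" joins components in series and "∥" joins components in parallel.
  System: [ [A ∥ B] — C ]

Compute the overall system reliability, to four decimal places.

0.7514

R(A) = exp(−0.000144 × 2000) = 0.749762
R(B) = exp(−0.000137 × 2000) = 0.760332
R(C) = exp(−0.000112 × 2000) = 0.799315
Parallel (A and B): 1 − (1 − 0.749762)(1 − 0.760332) = 0.940026
Series ([0.940026] and C): 0.940026 × 0.799315 = 0.7514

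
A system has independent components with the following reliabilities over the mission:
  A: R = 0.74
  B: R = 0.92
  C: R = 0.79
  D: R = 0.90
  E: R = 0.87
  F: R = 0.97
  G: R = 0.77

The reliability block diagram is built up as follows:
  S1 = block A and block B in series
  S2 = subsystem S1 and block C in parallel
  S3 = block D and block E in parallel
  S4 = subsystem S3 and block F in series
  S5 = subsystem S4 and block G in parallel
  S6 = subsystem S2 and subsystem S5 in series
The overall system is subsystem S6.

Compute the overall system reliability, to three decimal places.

0.924

Series (A and B): 0.74000 × 0.92000 = 0.68080
Parallel ([0.68080] and C): 1 − (1 − 0.68080)(1 − 0.79000) = 0.93297
Parallel (D and E): 1 − (1 − 0.90000)(1 − 0.87000) = 0.98700
Series ([0.98700] and F): 0.98700 × 0.97000 = 0.95739
Parallel ([0.95739] and G): 1 − (1 − 0.95739)(1 − 0.77000) = 0.99020
Series ([0.93297] and [0.99020]): 0.93297 × 0.99020 = 0.924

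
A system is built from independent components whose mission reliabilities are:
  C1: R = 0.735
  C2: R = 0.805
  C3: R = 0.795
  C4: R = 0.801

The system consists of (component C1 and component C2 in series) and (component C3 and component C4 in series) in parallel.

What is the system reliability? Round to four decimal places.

Series (C1 and C2): 0.735000 × 0.805000 = 0.591675
Series (C3 and C4): 0.795000 × 0.801000 = 0.636795
Parallel ([0.591675] and [0.636795]): 1 − (1 − 0.591675)(1 − 0.636795) = 0.8517

0.8517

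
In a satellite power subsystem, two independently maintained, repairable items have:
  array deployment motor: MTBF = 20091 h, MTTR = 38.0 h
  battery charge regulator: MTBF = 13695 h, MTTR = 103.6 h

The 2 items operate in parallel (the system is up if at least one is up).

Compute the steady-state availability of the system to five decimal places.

A(array deployment motor) = MTBF/(MTBF+MTTR) = 20091/(20091+38.0) = 0.998112
A(battery charge regulator) = MTBF/(MTBF+MTTR) = 13695/(13695+103.6) = 0.992492
Parallel availability: 1 − (1 − 0.998112)(1 − 0.992492) = 0.99999

0.99999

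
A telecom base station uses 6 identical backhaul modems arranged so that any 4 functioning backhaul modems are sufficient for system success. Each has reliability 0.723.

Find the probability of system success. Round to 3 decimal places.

0.786

R = Σ_{i=4}^{6} C(6,i) p^i (1−p)^{6−i} with p = 0.723
C(6,4)·0.723^4·0.277^2 = 0.31449
C(6,5)·0.723^5·0.277^1 = 0.32834
C(6,6)·0.723^6·0.277^0 = 0.14283
Sum = 0.786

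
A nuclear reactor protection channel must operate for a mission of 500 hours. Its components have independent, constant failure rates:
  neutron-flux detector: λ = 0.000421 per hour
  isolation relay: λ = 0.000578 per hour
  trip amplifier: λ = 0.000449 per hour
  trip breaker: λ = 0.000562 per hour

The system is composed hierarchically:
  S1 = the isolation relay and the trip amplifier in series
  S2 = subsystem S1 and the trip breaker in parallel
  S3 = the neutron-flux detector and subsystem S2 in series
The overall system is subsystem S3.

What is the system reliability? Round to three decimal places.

0.730

R(neutron-flux detector) = exp(−0.000421 × 500) = 0.81018
R(isolation relay) = exp(−0.000578 × 500) = 0.74901
R(trip amplifier) = exp(−0.000449 × 500) = 0.79892
R(trip breaker) = exp(−0.000562 × 500) = 0.75503
Series (isolation relay and trip amplifier): 0.74901 × 0.79892 = 0.59840
Parallel ([0.59840] and trip breaker): 1 − (1 − 0.59840)(1 − 0.75503) = 0.90162
Series (neutron-flux detector and [0.90162]): 0.81018 × 0.90162 = 0.730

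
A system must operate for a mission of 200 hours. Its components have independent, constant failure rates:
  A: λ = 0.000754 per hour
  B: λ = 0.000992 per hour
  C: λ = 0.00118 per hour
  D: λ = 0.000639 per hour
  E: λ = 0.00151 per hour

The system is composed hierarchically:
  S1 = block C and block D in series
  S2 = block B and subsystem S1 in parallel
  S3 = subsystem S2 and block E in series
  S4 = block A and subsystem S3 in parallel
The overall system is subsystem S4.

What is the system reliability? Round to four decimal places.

R(A) = exp(−0.000754 × 200) = 0.860020
R(B) = exp(−0.000992 × 200) = 0.820042
R(C) = exp(−0.00118 × 200) = 0.789781
R(D) = exp(−0.000639 × 200) = 0.880029
R(E) = exp(−0.00151 × 200) = 0.739338
Series (C and D): 0.789781 × 0.880029 = 0.695030
Parallel (B and [0.695030]): 1 − (1 − 0.820042)(1 − 0.695030) = 0.945118
Series ([0.945118] and E): 0.945118 × 0.739338 = 0.698762
Parallel (A and [0.698762]): 1 − (1 − 0.860020)(1 − 0.698762) = 0.9578

0.9578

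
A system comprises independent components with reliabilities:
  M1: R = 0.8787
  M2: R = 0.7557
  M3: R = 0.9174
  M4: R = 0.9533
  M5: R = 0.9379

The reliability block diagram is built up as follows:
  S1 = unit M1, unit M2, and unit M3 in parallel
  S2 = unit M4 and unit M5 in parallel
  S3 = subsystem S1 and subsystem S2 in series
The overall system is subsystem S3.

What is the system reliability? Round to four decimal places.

Parallel (M1, M2, and M3): 1 − (1 − 0.878700)(1 − 0.755700)(1 − 0.917400) = 0.997552
Parallel (M4 and M5): 1 − (1 − 0.953300)(1 − 0.937900) = 0.997100
Series ([0.997552] and [0.997100]): 0.997552 × 0.997100 = 0.9947

0.9947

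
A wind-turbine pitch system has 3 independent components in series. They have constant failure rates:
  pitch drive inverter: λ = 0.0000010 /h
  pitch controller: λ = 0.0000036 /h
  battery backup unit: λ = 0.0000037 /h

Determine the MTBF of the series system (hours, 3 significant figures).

120000

Series of exponential components: λ_sys = Σ λ_i
λ_sys = 0.0000010 + 0.0000036 + 0.0000037 = 8.3000e-06 /h
MTBF = 1 / λ_sys = 120000 h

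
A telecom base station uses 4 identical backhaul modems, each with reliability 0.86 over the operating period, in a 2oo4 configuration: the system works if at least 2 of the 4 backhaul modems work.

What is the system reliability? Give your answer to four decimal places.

0.9902

R = Σ_{i=2}^{4} C(4,i) p^i (1−p)^{4−i} with p = 0.86
C(4,2)·0.86^2·0.14^2 = 0.086977
C(4,3)·0.86^3·0.14^1 = 0.356191
C(4,4)·0.86^4·0.14^0 = 0.547008
Sum = 0.9902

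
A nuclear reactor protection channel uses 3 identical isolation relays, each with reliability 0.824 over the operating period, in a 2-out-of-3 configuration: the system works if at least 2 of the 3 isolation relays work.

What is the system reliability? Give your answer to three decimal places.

R = Σ_{i=2}^{3} C(3,i) p^i (1−p)^{3−i} with p = 0.824
C(3,2)·0.824^2·0.176^1 = 0.35850
C(3,3)·0.824^3·0.176^0 = 0.55948
Sum = 0.918

0.918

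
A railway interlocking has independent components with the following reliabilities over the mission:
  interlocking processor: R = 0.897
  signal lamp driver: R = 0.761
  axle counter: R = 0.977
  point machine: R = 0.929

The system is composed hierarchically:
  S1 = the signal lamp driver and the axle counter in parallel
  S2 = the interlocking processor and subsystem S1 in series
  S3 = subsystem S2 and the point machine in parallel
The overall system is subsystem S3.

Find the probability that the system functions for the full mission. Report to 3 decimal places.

0.992

Parallel (signal lamp driver and axle counter): 1 − (1 − 0.76100)(1 − 0.97700) = 0.99450
Series (interlocking processor and [0.99450]): 0.89700 × 0.99450 = 0.89207
Parallel ([0.89207] and point machine): 1 − (1 − 0.89207)(1 − 0.92900) = 0.992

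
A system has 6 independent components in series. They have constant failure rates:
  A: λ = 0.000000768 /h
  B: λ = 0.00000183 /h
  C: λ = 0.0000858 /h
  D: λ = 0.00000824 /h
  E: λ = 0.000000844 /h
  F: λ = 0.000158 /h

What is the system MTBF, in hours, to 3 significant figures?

Series of exponential components: λ_sys = Σ λ_i
λ_sys = 0.000000768 + 0.00000183 + 0.0000858 + 0.00000824 + 0.000000844 + 0.000158 = 2.5548e-04 /h
MTBF = 1 / λ_sys = 3910 h

3910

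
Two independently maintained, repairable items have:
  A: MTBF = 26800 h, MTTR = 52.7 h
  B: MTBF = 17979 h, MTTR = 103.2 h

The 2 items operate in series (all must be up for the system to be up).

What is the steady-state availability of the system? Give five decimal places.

0.99234

A(A) = MTBF/(MTBF+MTTR) = 26800/(26800+52.7) = 0.998037
A(B) = MTBF/(MTBF+MTTR) = 17979/(17979+103.2) = 0.994293
Series availability: 0.998037 × 0.994293 = 0.99234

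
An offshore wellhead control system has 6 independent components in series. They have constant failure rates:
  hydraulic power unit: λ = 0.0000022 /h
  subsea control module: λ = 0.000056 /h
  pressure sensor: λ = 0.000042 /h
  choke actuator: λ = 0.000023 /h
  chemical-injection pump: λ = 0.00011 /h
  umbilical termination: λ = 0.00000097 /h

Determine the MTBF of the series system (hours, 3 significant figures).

Series of exponential components: λ_sys = Σ λ_i
λ_sys = 0.0000022 + 0.000056 + 0.000042 + 0.000023 + 0.00011 + 0.00000097 = 2.3417e-04 /h
MTBF = 1 / λ_sys = 4270 h

4270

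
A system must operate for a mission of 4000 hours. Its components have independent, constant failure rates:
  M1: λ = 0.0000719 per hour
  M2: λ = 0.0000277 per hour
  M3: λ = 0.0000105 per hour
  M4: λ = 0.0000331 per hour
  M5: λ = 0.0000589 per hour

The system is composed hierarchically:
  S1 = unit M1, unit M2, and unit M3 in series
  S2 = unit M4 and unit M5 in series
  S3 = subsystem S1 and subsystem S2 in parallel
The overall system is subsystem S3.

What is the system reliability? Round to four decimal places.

0.8903

R(M1) = exp(−0.0000719 × 4000) = 0.750062
R(M2) = exp(−0.0000277 × 4000) = 0.895118
R(M3) = exp(−0.0000105 × 4000) = 0.958870
R(M4) = exp(−0.0000331 × 4000) = 0.875991
R(M5) = exp(−0.0000589 × 4000) = 0.790097
Series (M1, M2, and M3): 0.750062 × 0.895118 × 0.958870 = 0.643780
Series (M4 and M5): 0.875991 × 0.790097 = 0.692118
Parallel ([0.643780] and [0.692118]): 1 − (1 − 0.643780)(1 − 0.692118) = 0.8903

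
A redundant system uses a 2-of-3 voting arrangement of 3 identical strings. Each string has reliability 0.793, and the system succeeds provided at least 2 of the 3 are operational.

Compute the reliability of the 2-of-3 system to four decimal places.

R = Σ_{i=2}^{3} C(3,i) p^i (1−p)^{3−i} with p = 0.793
C(3,2)·0.793^2·0.207^1 = 0.390515
C(3,3)·0.793^3·0.207^0 = 0.498677
Sum = 0.8892

0.8892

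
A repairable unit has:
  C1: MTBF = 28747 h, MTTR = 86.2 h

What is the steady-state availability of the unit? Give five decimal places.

A(C1) = MTBF/(MTBF+MTTR) = 28747/(28747+86.2) = 0.99701

0.99701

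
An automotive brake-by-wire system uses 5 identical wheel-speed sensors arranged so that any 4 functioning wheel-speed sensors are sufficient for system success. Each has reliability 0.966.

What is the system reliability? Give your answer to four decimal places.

R = Σ_{i=4}^{5} C(5,i) p^i (1−p)^{5−i} with p = 0.966
C(5,4)·0.966^4·0.034^1 = 0.148033
C(5,5)·0.966^5·0.034^0 = 0.841174
Sum = 0.9892

0.9892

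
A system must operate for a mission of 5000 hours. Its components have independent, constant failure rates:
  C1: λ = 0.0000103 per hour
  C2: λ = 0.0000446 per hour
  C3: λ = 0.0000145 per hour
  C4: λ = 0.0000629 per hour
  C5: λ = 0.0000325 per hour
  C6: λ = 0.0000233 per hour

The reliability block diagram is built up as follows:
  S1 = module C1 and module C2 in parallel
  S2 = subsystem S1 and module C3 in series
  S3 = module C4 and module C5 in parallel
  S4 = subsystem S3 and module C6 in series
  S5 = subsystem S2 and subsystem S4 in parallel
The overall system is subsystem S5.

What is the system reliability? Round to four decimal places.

0.9884

R(C1) = exp(−0.0000103 × 5000) = 0.949804
R(C2) = exp(−0.0000446 × 5000) = 0.800115
R(C3) = exp(−0.0000145 × 5000) = 0.930066
R(C4) = exp(−0.0000629 × 5000) = 0.730154
R(C5) = exp(−0.0000325 × 5000) = 0.850016
R(C6) = exp(−0.0000233 × 5000) = 0.890030
Parallel (C1 and C2): 1 − (1 − 0.949804)(1 − 0.800115) = 0.989967
Series ([0.989967] and C3): 0.989967 × 0.930066 = 0.920735
Parallel (C4 and C5): 1 − (1 − 0.730154)(1 − 0.850016) = 0.959527
Series ([0.959527] and C6): 0.959527 × 0.890030 = 0.854008
Parallel ([0.920735] and [0.854008]): 1 − (1 − 0.920735)(1 − 0.854008) = 0.9884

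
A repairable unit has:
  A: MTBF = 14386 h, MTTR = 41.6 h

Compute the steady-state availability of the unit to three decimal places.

0.997

A(A) = MTBF/(MTBF+MTTR) = 14386/(14386+41.6) = 0.997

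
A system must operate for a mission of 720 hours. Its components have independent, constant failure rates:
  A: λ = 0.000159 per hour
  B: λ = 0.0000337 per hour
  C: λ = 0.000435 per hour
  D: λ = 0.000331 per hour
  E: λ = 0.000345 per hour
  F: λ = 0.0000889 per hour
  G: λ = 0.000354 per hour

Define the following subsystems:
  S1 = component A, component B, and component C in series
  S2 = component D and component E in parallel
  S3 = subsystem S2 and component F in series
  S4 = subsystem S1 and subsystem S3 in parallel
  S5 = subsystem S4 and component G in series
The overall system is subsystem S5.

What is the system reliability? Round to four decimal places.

0.7452

R(A) = exp(−0.000159 × 720) = 0.891830
R(B) = exp(−0.0000337 × 720) = 0.976028
R(C) = exp(−0.000435 × 720) = 0.731104
R(D) = exp(−0.000331 × 720) = 0.787951
R(E) = exp(−0.000345 × 720) = 0.780048
R(F) = exp(−0.0000889 × 720) = 0.937997
R(G) = exp(−0.000354 × 720) = 0.775009
Series (A, B, and C): 0.891830 × 0.976028 × 0.731104 = 0.636390
Parallel (D and E): 1 − (1 − 0.787951)(1 − 0.780048) = 0.953359
Series ([0.953359] and F): 0.953359 × 0.937997 = 0.894248
Parallel ([0.636390] and [0.894248]): 1 − (1 − 0.636390)(1 − 0.894248) = 0.961548
Series ([0.961548] and G): 0.961548 × 0.775009 = 0.7452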